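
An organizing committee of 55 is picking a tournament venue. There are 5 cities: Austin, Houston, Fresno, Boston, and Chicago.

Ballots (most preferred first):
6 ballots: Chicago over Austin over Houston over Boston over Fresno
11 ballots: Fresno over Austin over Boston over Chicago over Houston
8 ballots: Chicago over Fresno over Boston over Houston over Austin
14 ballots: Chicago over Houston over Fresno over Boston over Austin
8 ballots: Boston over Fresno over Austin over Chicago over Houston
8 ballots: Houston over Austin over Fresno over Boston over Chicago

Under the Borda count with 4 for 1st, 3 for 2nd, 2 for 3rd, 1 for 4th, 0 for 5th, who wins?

Austin: 6×3 + 11×3 + 8×0 + 14×0 + 8×2 + 8×3 = 91
Houston: 6×2 + 11×0 + 8×1 + 14×3 + 8×0 + 8×4 = 94
Fresno: 6×0 + 11×4 + 8×3 + 14×2 + 8×3 + 8×2 = 136
Boston: 6×1 + 11×2 + 8×2 + 14×1 + 8×4 + 8×1 = 98
Chicago: 6×4 + 11×1 + 8×4 + 14×4 + 8×1 + 8×0 = 131

Fresno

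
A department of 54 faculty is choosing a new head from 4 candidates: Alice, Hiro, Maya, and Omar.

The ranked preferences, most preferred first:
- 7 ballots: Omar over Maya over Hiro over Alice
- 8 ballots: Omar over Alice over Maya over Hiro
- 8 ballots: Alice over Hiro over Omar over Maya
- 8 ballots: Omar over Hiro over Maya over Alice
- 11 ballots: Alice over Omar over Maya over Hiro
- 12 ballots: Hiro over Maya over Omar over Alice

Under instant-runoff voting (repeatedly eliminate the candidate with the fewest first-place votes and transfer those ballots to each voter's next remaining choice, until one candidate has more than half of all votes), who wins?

Round 1: Alice 19, Hiro 12, Maya 0, Omar 23. Maya eliminated.
Round 2: Alice 19, Hiro 12, Omar 23. Hiro eliminated.
Round 3: Alice 19, Omar 35. Omar has a majority (≥28).

Omar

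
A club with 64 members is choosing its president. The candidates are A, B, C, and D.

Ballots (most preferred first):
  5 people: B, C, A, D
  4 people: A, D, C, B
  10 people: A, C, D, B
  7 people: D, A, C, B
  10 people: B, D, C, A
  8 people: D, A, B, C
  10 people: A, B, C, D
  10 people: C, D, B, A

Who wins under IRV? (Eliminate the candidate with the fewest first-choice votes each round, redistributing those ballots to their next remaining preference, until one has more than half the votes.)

Round 1: A 24, B 15, C 10, D 15. C eliminated.
Round 2: A 24, B 15, D 25. B eliminated.
Round 3: A 29, D 35. D has a majority (≥33).

D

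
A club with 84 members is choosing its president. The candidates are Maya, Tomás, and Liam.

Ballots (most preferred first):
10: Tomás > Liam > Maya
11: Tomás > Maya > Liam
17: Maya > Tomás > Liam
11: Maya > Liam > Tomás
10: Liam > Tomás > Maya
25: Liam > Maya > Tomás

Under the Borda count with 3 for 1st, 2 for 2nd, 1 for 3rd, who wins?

Maya: 10×1 + 11×2 + 17×3 + 11×3 + 10×1 + 25×2 = 176
Tomás: 10×3 + 11×3 + 17×2 + 11×1 + 10×2 + 25×1 = 153
Liam: 10×2 + 11×1 + 17×1 + 11×2 + 10×3 + 25×3 = 175

Maya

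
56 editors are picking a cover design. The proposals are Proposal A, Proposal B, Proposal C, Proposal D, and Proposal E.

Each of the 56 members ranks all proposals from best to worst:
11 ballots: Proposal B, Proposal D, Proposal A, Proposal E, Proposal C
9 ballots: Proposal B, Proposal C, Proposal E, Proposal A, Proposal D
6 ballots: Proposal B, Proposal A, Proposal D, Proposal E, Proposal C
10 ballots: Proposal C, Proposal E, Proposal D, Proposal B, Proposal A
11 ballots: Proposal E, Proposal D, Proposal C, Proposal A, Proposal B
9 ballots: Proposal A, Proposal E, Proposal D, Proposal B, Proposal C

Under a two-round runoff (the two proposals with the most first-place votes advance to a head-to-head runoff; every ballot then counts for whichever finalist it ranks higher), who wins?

Round 1 first-place votes: Proposal A 9, Proposal B 26, Proposal C 10, Proposal D 0, Proposal E 11. Proposal B and Proposal E advance.
Runoff: Proposal B is ranked above Proposal E on 26 ballots, Proposal E above Proposal B on 30.

Proposal E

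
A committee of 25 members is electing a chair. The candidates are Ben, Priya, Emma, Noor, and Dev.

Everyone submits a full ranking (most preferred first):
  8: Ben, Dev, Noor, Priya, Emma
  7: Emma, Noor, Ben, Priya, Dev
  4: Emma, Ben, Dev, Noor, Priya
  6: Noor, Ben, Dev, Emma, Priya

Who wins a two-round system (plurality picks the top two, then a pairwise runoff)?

Ben

Round 1 first-place votes: Ben 8, Priya 0, Emma 11, Noor 6, Dev 0. Emma and Ben advance.
Runoff: Emma is ranked above Ben on 11 ballots, Ben above Emma on 14.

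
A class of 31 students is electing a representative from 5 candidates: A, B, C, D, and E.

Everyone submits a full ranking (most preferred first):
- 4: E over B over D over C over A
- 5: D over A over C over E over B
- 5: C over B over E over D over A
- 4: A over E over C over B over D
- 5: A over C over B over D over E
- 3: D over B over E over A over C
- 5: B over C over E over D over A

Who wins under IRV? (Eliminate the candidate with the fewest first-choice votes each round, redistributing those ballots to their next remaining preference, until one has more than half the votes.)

Round 1: A 9, B 5, C 5, D 8, E 4. E eliminated.
Round 2: A 9, B 9, C 5, D 8. C eliminated.
Round 3: A 9, B 14, D 8. D eliminated.
Round 4: A 14, B 17. B has a majority (≥16).

B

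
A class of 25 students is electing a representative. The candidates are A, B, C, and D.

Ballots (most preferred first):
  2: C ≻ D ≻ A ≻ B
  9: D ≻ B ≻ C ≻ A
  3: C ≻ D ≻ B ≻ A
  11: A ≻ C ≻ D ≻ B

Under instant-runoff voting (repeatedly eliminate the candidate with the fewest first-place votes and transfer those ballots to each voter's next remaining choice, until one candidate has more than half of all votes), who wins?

Round 1: A 11, B 0, C 5, D 9. B eliminated.
Round 2: A 11, C 5, D 9. C eliminated.
Round 3: A 11, D 14. D has a majority (≥13).

D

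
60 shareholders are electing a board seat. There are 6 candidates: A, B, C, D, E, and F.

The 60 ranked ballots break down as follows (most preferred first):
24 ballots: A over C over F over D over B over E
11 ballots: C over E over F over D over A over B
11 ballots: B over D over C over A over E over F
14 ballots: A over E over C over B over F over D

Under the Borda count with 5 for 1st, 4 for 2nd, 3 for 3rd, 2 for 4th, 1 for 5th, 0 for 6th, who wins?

A: 24×5 + 11×1 + 11×2 + 14×5 = 223
B: 24×1 + 11×0 + 11×5 + 14×2 = 107
C: 24×4 + 11×5 + 11×3 + 14×3 = 226
D: 24×2 + 11×2 + 11×4 + 14×0 = 114
E: 24×0 + 11×4 + 11×1 + 14×4 = 111
F: 24×3 + 11×3 + 11×0 + 14×1 = 119

C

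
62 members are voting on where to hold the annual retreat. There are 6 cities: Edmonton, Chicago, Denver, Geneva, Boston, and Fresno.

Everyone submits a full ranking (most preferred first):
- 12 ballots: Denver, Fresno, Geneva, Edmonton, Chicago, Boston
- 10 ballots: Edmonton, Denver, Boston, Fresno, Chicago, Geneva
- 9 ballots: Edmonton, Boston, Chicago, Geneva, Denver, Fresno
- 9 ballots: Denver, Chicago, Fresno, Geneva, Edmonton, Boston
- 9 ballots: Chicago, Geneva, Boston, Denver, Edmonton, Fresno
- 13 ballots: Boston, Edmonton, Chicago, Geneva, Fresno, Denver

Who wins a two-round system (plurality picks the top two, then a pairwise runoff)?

Edmonton

Round 1 first-place votes: Edmonton 19, Chicago 9, Denver 21, Geneva 0, Boston 13, Fresno 0. Denver and Edmonton advance.
Runoff: Denver is ranked above Edmonton on 30 ballots, Edmonton above Denver on 32.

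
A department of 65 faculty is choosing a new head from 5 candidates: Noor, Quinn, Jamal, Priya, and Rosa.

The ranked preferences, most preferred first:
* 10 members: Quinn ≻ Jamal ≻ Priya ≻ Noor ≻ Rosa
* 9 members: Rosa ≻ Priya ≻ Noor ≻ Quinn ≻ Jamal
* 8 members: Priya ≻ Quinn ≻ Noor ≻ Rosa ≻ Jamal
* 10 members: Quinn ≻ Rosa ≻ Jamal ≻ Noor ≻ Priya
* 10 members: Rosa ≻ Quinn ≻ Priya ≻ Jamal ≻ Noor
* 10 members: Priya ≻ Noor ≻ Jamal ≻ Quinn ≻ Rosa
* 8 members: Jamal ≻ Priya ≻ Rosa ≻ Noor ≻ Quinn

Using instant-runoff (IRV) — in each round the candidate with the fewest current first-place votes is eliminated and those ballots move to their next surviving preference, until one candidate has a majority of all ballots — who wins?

Round 1: Noor 0, Quinn 20, Jamal 8, Priya 18, Rosa 19. Noor eliminated.
Round 2: Quinn 20, Jamal 8, Priya 18, Rosa 19. Jamal eliminated.
Round 3: Quinn 20, Priya 26, Rosa 19. Rosa eliminated.
Round 4: Quinn 30, Priya 35. Priya has a majority (≥33).

Priya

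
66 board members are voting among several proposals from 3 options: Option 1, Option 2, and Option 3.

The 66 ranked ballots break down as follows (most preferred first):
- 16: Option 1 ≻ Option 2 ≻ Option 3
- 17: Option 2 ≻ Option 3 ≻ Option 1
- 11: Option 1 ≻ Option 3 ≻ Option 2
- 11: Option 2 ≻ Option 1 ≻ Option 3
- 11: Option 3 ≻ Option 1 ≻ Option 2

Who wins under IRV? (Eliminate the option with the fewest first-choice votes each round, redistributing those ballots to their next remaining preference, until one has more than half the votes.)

Round 1: Option 1 27, Option 2 28, Option 3 11. Option 3 eliminated.
Round 2: Option 1 38, Option 2 28. Option 1 has a majority (≥34).

Option 1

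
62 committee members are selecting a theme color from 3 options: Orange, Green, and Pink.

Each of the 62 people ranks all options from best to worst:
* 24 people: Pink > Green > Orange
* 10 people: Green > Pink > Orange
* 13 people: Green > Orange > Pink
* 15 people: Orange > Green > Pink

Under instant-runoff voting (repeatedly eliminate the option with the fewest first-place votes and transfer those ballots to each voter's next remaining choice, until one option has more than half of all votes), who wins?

Green

Round 1: Orange 15, Green 23, Pink 24. Orange eliminated.
Round 2: Green 38, Pink 24. Green has a majority (≥32).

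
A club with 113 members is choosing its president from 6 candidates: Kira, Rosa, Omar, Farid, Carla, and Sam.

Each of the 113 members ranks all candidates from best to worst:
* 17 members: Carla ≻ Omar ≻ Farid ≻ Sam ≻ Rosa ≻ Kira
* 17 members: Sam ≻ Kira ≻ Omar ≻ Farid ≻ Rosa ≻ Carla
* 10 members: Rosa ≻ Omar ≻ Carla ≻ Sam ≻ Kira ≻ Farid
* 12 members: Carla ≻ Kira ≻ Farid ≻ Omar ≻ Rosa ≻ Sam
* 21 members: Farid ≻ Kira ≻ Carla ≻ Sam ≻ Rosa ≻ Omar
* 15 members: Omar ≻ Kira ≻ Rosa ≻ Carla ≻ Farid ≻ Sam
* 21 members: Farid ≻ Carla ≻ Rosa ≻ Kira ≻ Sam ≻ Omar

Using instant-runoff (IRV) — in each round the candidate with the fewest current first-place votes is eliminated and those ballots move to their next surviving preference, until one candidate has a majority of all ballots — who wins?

Omar

Round 1: Kira 0, Rosa 10, Omar 15, Farid 42, Carla 29, Sam 17. Kira eliminated.
Round 2: Rosa 10, Omar 15, Farid 42, Carla 29, Sam 17. Rosa eliminated.
Round 3: Omar 25, Farid 42, Carla 29, Sam 17. Sam eliminated.
Round 4: Omar 42, Farid 42, Carla 29. Carla eliminated.
Round 5: Omar 59, Farid 54. Omar has a majority (≥57).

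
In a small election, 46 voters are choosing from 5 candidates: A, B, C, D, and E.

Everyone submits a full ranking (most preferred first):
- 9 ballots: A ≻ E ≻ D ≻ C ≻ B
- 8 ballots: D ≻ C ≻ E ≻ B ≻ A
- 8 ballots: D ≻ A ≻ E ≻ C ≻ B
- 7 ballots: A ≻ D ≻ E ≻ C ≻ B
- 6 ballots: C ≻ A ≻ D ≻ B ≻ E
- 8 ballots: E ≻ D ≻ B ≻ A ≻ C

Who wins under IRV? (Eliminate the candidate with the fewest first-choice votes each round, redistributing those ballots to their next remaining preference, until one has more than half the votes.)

D

Round 1: A 16, B 0, C 6, D 16, E 8. B eliminated.
Round 2: A 16, C 6, D 16, E 8. C eliminated.
Round 3: A 22, D 16, E 8. E eliminated.
Round 4: A 22, D 24. D has a majority (≥24).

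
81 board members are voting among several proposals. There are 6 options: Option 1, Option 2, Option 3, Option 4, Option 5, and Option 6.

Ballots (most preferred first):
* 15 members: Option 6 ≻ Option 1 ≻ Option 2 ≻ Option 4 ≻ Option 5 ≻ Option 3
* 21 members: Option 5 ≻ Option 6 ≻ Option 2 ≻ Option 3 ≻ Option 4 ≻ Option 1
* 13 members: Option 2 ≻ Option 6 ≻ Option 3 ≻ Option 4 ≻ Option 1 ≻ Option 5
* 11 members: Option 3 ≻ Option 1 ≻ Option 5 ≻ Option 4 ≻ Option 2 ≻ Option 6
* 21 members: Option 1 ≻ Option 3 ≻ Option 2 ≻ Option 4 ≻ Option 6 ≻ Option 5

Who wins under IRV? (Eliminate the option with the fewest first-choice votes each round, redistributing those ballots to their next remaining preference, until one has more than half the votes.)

Round 1: Option 1 21, Option 2 13, Option 3 11, Option 4 0, Option 5 21, Option 6 15. Option 4 eliminated.
Round 2: Option 1 21, Option 2 13, Option 3 11, Option 5 21, Option 6 15. Option 3 eliminated.
Round 3: Option 1 32, Option 2 13, Option 5 21, Option 6 15. Option 2 eliminated.
Round 4: Option 1 32, Option 5 21, Option 6 28. Option 5 eliminated.
Round 5: Option 1 32, Option 6 49. Option 6 has a majority (≥41).

Option 6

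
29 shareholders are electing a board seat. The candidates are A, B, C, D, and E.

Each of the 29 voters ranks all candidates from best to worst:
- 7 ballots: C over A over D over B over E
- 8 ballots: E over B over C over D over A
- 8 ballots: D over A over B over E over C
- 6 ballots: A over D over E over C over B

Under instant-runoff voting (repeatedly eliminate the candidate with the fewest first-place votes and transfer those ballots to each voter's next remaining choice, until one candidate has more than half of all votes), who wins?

D

Round 1: A 6, B 0, C 7, D 8, E 8. B eliminated.
Round 2: A 6, C 7, D 8, E 8. A eliminated.
Round 3: C 7, D 14, E 8. C eliminated.
Round 4: D 21, E 8. D has a majority (≥15).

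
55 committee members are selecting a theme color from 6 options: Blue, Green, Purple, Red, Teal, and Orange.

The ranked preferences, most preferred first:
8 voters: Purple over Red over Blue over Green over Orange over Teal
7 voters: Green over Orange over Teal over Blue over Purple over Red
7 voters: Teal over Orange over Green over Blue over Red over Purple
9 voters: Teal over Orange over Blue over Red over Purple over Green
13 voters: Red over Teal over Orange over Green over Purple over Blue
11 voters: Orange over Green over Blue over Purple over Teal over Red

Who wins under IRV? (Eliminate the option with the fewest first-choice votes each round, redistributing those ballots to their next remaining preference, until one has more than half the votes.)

Round 1: Blue 0, Green 7, Purple 8, Red 13, Teal 16, Orange 11. Blue eliminated.
Round 2: Green 7, Purple 8, Red 13, Teal 16, Orange 11. Green eliminated.
Round 3: Purple 8, Red 13, Teal 16, Orange 18. Purple eliminated.
Round 4: Red 21, Teal 16, Orange 18. Teal eliminated.
Round 5: Red 21, Orange 34. Orange has a majority (≥28).

Orange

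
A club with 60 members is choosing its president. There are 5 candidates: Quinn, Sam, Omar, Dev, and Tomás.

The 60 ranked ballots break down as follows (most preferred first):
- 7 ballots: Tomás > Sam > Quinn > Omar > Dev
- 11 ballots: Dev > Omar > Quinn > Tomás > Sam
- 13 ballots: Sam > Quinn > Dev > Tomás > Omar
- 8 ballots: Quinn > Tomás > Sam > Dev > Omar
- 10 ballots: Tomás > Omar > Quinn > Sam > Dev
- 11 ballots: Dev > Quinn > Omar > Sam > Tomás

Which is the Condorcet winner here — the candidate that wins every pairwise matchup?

Quinn

Quinn vs Sam: 40–20
Quinn vs Omar: 39–21
Quinn vs Dev: 38–22
Quinn vs Tomás: 43–17
Quinn beats every other candidate.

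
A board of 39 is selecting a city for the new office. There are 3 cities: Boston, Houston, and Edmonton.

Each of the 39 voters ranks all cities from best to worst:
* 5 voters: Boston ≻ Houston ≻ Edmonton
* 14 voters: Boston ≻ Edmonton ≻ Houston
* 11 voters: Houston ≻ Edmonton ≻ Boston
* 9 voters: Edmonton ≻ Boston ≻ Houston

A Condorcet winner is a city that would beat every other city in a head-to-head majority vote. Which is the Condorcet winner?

Edmonton

Edmonton vs Boston: 20–19
Edmonton vs Houston: 23–16
Edmonton beats every other city.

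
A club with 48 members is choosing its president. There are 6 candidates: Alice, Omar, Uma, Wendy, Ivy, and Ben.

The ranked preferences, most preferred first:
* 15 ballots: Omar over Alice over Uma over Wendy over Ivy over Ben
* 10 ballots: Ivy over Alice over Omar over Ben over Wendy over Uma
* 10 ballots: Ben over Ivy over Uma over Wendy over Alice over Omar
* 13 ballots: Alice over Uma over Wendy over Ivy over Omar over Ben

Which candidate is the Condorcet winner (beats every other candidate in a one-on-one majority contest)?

Alice vs Omar: 33–15
Alice vs Uma: 38–10
Alice vs Wendy: 38–10
Alice vs Ivy: 28–20
Alice vs Ben: 38–10
Alice beats every other candidate.

Alice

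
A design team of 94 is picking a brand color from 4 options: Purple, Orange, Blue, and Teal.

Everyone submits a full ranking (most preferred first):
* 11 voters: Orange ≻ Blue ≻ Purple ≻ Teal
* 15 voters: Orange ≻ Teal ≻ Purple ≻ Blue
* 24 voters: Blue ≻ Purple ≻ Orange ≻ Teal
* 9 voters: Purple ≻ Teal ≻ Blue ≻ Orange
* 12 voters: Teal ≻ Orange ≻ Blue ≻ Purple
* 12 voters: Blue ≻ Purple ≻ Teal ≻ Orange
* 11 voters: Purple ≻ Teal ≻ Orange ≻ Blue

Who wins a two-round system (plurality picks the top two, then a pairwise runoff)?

Round 1 first-place votes: Purple 20, Orange 26, Blue 36, Teal 12. Blue and Orange advance.
Runoff: Blue is ranked above Orange on 45 ballots, Orange above Blue on 49.

Orange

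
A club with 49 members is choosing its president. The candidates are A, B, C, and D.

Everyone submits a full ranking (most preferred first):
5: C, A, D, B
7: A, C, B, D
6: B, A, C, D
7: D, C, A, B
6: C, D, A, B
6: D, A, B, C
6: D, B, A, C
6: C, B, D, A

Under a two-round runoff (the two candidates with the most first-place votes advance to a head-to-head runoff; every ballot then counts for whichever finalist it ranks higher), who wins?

C

Round 1 first-place votes: A 7, B 6, C 17, D 19. D and C advance.
Runoff: D is ranked above C on 19 ballots, C above D on 30.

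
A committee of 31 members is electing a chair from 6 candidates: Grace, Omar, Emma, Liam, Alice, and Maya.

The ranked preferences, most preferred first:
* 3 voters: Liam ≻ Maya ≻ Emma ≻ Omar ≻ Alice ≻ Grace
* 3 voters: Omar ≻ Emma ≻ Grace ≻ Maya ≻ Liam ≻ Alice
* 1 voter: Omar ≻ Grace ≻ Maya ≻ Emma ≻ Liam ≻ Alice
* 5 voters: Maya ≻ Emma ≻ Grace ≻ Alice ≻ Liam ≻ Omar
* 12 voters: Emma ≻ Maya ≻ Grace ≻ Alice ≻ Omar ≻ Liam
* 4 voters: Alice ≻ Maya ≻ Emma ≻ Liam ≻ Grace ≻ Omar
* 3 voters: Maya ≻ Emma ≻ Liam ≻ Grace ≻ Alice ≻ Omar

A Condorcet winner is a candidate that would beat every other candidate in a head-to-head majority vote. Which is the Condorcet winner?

Maya vs Grace: 27–4
Maya vs Omar: 27–4
Maya vs Emma: 16–15
Maya vs Liam: 28–3
Maya vs Alice: 27–4
Maya beats every other candidate.

Maya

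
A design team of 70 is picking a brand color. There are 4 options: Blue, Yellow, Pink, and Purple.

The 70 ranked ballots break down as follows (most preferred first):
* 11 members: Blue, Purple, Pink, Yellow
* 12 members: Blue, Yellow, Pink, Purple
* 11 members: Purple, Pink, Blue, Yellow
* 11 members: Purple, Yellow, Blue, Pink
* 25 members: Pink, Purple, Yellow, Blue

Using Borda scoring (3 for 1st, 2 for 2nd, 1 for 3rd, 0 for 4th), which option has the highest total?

Blue: 11×3 + 12×3 + 11×1 + 11×1 + 25×0 = 91
Yellow: 11×0 + 12×2 + 11×0 + 11×2 + 25×1 = 71
Pink: 11×1 + 12×1 + 11×2 + 11×0 + 25×3 = 120
Purple: 11×2 + 12×0 + 11×3 + 11×3 + 25×2 = 138

Purple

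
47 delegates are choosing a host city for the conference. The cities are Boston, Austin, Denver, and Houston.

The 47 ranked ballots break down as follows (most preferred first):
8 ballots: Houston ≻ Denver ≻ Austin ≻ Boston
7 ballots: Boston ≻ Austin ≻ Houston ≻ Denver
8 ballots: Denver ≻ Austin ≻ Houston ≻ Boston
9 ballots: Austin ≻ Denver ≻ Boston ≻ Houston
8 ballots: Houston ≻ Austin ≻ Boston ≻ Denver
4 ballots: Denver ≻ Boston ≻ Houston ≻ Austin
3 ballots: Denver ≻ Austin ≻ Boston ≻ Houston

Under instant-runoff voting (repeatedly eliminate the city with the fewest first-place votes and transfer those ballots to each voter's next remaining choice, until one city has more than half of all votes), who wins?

Round 1: Boston 7, Austin 9, Denver 15, Houston 16. Boston eliminated.
Round 2: Austin 16, Denver 15, Houston 16. Denver eliminated.
Round 3: Austin 27, Houston 20. Austin has a majority (≥24).

Austin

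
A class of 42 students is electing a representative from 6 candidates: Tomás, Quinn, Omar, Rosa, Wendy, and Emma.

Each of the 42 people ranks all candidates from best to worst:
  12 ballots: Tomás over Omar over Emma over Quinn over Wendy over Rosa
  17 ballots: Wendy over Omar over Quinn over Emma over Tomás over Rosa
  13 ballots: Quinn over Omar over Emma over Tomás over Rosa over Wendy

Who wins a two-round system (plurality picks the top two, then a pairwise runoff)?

Quinn

Round 1 first-place votes: Tomás 12, Quinn 13, Omar 0, Rosa 0, Wendy 17, Emma 0. Wendy and Quinn advance.
Runoff: Wendy is ranked above Quinn on 17 ballots, Quinn above Wendy on 25.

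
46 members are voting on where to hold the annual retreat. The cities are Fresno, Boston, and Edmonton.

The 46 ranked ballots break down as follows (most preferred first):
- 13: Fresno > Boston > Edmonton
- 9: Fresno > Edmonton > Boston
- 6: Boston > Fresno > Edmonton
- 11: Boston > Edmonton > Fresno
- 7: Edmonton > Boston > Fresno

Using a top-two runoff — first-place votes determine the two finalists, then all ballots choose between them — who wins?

Round 1 first-place votes: Fresno 22, Boston 17, Edmonton 7. Fresno and Boston advance.
Runoff: Fresno is ranked above Boston on 22 ballots, Boston above Fresno on 24.

Boston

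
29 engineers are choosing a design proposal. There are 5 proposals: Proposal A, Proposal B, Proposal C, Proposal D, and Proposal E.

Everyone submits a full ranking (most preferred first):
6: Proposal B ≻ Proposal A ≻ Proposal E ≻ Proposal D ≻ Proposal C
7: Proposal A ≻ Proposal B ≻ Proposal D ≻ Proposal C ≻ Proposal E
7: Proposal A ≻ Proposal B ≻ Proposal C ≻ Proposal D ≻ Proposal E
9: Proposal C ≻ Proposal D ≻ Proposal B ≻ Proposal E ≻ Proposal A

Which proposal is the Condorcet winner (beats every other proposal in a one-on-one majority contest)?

Proposal B

Proposal B vs Proposal A: 15–14
Proposal B vs Proposal C: 20–9
Proposal B vs Proposal D: 20–9
Proposal B vs Proposal E: 29–0
Proposal B beats every other proposal.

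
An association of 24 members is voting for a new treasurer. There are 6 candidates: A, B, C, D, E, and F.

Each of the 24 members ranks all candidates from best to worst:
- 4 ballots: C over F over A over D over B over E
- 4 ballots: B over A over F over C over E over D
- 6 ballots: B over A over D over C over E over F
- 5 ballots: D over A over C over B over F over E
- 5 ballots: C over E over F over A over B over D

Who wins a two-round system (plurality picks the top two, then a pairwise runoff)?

C

Round 1 first-place votes: A 0, B 10, C 9, D 5, E 0, F 0. B and C advance.
Runoff: B is ranked above C on 10 ballots, C above B on 14.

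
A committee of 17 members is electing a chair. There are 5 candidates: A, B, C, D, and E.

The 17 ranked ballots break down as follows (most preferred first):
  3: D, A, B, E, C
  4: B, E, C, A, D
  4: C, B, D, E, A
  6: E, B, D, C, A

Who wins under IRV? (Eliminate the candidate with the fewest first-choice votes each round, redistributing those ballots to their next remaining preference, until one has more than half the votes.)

Round 1: A 0, B 4, C 4, D 3, E 6. A eliminated.
Round 2: B 4, C 4, D 3, E 6. D eliminated.
Round 3: B 7, C 4, E 6. C eliminated.
Round 4: B 11, E 6. B has a majority (≥9).

B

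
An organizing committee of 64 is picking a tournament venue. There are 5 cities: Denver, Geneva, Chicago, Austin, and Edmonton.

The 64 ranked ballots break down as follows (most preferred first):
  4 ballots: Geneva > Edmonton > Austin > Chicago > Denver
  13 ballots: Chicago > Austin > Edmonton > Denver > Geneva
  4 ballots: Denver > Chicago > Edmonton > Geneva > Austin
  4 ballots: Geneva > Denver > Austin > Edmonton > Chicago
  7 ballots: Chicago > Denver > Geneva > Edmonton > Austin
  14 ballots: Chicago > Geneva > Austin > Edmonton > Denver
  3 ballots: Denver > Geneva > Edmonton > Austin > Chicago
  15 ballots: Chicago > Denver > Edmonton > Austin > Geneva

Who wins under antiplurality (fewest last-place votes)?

Last-place votes: Denver 18, Geneva 28, Chicago 7, Austin 11, Edmonton 0.

Edmonton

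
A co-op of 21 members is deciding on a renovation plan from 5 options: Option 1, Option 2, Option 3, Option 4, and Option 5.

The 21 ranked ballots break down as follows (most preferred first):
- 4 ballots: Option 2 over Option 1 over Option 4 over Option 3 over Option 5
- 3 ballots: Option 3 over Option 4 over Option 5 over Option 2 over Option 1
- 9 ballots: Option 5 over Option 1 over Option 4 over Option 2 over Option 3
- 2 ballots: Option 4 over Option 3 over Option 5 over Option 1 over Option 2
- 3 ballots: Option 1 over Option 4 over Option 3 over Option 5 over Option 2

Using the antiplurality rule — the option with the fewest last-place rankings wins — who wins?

Option 4

Last-place votes: Option 1 3, Option 2 5, Option 3 9, Option 4 0, Option 5 4.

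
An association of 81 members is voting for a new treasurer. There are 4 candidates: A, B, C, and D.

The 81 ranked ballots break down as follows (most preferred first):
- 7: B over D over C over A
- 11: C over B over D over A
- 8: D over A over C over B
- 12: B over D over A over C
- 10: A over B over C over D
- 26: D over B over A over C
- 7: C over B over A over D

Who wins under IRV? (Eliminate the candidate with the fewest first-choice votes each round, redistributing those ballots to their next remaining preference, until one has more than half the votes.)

B

Round 1: A 10, B 19, C 18, D 34. A eliminated.
Round 2: B 29, C 18, D 34. C eliminated.
Round 3: B 47, D 34. B has a majority (≥41).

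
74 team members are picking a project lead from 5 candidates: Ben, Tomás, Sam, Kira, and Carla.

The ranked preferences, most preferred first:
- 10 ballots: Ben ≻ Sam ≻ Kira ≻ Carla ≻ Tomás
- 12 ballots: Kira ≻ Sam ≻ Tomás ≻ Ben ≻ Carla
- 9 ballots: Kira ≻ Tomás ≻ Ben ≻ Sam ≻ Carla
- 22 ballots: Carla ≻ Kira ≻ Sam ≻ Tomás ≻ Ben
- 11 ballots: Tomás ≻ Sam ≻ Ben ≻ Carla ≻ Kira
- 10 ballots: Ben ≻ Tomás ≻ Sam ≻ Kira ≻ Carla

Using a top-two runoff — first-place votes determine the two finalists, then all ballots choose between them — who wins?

Round 1 first-place votes: Ben 20, Tomás 11, Sam 0, Kira 21, Carla 22. Carla and Kira advance.
Runoff: Carla is ranked above Kira on 33 ballots, Kira above Carla on 41.

Kira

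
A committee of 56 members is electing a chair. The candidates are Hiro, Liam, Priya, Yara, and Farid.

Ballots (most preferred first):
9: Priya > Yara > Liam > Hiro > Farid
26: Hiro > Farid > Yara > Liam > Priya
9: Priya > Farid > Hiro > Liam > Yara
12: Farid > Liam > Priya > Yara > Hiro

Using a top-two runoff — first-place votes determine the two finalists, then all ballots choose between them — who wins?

Round 1 first-place votes: Hiro 26, Liam 0, Priya 18, Yara 0, Farid 12. Hiro and Priya advance.
Runoff: Hiro is ranked above Priya on 26 ballots, Priya above Hiro on 30.

Priya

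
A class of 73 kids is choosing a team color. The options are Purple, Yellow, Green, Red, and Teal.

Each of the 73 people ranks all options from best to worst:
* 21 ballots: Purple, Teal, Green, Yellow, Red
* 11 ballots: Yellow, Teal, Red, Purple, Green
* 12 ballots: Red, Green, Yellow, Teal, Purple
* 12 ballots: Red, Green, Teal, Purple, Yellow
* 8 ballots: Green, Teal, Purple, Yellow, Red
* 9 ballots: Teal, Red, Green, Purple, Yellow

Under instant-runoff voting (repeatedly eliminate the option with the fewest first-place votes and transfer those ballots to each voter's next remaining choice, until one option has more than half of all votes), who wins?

Round 1: Purple 21, Yellow 11, Green 8, Red 24, Teal 9. Green eliminated.
Round 2: Purple 21, Yellow 11, Red 24, Teal 17. Yellow eliminated.
Round 3: Purple 21, Red 24, Teal 28. Purple eliminated.
Round 4: Red 24, Teal 49. Teal has a majority (≥37).

Teal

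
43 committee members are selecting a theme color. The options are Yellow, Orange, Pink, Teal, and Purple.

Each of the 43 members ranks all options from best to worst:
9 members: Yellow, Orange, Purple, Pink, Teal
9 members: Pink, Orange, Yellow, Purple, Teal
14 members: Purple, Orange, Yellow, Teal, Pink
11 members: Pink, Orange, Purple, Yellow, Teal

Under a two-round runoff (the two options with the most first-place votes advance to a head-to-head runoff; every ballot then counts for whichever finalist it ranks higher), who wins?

Purple

Round 1 first-place votes: Yellow 9, Orange 0, Pink 20, Teal 0, Purple 14. Pink and Purple advance.
Runoff: Pink is ranked above Purple on 20 ballots, Purple above Pink on 23.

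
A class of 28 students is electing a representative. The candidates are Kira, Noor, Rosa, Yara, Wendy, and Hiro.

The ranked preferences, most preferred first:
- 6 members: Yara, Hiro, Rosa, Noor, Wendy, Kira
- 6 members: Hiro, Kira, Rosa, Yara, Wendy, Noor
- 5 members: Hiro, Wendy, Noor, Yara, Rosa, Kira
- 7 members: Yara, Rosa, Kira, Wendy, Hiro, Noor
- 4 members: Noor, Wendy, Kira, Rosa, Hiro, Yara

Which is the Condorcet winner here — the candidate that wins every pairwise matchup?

Hiro vs Kira: 17–11
Hiro vs Noor: 24–4
Hiro vs Rosa: 17–11
Hiro vs Yara: 15–13
Hiro vs Wendy: 17–11
Hiro beats every other candidate.

Hiro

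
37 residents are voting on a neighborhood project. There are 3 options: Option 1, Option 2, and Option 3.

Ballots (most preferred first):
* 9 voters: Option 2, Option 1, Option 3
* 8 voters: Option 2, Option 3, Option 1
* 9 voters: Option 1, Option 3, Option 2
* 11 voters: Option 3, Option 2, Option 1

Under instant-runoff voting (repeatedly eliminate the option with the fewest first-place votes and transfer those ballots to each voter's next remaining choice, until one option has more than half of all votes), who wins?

Round 1: Option 1 9, Option 2 17, Option 3 11. Option 1 eliminated.
Round 2: Option 2 17, Option 3 20. Option 3 has a majority (≥19).

Option 3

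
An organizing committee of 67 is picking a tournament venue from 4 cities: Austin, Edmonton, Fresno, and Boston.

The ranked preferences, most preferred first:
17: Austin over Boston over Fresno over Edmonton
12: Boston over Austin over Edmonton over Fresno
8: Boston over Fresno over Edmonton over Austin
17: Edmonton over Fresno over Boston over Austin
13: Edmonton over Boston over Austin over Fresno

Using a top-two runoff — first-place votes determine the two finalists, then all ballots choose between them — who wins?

Boston

Round 1 first-place votes: Austin 17, Edmonton 30, Fresno 0, Boston 20. Edmonton and Boston advance.
Runoff: Edmonton is ranked above Boston on 30 ballots, Boston above Edmonton on 37.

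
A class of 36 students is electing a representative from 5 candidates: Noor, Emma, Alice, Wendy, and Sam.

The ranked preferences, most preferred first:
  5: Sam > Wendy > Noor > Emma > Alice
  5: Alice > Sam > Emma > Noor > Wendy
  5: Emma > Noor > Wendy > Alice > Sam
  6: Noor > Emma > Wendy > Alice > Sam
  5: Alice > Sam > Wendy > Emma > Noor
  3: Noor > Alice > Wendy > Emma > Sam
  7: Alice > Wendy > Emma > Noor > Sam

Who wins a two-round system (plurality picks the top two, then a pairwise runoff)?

Round 1 first-place votes: Noor 9, Emma 5, Alice 17, Wendy 0, Sam 5. Alice and Noor advance.
Runoff: Alice is ranked above Noor on 17 ballots, Noor above Alice on 19.

Noor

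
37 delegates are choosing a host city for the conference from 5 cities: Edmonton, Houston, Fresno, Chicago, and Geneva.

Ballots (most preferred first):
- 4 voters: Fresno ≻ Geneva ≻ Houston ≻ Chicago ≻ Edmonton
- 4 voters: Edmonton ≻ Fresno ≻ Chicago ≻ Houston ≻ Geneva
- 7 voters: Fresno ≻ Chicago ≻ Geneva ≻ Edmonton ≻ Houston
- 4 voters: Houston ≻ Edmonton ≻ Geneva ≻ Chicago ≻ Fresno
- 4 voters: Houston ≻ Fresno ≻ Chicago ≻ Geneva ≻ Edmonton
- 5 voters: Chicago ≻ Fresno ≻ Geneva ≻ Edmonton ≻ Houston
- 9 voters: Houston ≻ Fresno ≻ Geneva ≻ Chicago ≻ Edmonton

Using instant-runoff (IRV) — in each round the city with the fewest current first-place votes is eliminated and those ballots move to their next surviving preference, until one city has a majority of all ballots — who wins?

Fresno

Round 1: Edmonton 4, Houston 17, Fresno 11, Chicago 5, Geneva 0. Geneva eliminated.
Round 2: Edmonton 4, Houston 17, Fresno 11, Chicago 5. Edmonton eliminated.
Round 3: Houston 17, Fresno 15, Chicago 5. Chicago eliminated.
Round 4: Houston 17, Fresno 20. Fresno has a majority (≥19).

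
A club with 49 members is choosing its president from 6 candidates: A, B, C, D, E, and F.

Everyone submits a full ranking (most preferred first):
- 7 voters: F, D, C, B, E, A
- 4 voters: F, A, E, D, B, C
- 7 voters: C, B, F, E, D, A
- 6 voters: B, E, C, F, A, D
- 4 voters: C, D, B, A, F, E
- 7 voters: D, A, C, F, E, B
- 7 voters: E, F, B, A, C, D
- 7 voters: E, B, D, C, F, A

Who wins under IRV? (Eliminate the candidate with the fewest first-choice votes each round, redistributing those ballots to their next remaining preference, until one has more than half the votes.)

Round 1: A 0, B 6, C 11, D 7, E 14, F 11. A eliminated.
Round 2: B 6, C 11, D 7, E 14, F 11. B eliminated.
Round 3: C 11, D 7, E 20, F 11. D eliminated.
Round 4: C 18, E 20, F 11. F eliminated.
Round 5: C 25, E 24. C has a majority (≥25).

C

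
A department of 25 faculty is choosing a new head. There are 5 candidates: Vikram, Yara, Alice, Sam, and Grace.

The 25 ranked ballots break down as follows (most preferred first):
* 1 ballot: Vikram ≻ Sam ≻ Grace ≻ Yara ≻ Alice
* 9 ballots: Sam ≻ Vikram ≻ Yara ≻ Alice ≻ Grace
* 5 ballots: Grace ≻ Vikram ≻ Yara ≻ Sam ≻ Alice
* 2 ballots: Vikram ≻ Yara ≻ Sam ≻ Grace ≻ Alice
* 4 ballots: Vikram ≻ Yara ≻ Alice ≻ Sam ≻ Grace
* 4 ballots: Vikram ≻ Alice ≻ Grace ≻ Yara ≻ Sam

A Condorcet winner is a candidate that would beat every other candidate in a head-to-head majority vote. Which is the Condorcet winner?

Vikram vs Yara: 25–0
Vikram vs Alice: 25–0
Vikram vs Sam: 16–9
Vikram vs Grace: 20–5
Vikram beats every other candidate.

Vikram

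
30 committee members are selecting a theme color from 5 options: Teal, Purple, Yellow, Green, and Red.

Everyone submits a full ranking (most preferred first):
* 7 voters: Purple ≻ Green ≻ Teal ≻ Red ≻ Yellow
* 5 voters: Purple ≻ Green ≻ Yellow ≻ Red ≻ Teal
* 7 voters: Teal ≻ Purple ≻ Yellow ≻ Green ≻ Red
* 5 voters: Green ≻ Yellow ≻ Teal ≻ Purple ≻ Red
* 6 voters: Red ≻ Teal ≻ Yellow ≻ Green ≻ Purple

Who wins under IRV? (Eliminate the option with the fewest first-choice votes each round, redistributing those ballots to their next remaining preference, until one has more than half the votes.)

Teal

Round 1: Teal 7, Purple 12, Yellow 0, Green 5, Red 6. Yellow eliminated.
Round 2: Teal 7, Purple 12, Green 5, Red 6. Green eliminated.
Round 3: Teal 12, Purple 12, Red 6. Red eliminated.
Round 4: Teal 18, Purple 12. Teal has a majority (≥16).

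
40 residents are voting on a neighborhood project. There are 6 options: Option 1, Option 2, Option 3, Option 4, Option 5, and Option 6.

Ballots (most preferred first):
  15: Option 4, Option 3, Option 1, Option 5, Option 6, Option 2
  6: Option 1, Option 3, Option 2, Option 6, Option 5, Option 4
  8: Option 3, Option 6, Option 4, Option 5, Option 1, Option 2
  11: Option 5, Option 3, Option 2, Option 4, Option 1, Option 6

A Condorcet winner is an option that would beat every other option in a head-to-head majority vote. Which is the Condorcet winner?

Option 3

Option 3 vs Option 1: 34–6
Option 3 vs Option 2: 40–0
Option 3 vs Option 4: 25–15
Option 3 vs Option 5: 29–11
Option 3 vs Option 6: 40–0
Option 3 beats every other option.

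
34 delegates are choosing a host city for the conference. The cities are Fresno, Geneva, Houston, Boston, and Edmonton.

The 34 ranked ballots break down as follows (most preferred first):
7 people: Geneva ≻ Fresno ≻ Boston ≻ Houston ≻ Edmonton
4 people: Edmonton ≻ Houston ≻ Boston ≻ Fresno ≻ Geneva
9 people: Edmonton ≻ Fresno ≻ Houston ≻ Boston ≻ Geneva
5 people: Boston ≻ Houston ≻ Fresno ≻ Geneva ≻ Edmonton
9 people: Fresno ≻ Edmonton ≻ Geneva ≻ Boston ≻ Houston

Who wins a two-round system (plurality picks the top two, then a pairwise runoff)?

Round 1 first-place votes: Fresno 9, Geneva 7, Houston 0, Boston 5, Edmonton 13. Edmonton and Fresno advance.
Runoff: Edmonton is ranked above Fresno on 13 ballots, Fresno above Edmonton on 21.

Fresno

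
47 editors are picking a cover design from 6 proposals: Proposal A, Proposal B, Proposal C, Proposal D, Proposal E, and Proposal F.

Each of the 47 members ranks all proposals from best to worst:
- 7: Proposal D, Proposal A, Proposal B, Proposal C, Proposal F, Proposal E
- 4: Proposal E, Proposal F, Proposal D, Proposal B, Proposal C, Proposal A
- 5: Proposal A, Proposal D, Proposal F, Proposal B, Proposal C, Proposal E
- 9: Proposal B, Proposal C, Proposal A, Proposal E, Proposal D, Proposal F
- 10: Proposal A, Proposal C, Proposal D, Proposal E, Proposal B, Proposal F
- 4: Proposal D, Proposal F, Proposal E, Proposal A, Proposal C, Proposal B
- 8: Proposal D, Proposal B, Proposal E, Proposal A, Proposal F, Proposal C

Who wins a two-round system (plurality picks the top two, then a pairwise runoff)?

Round 1 first-place votes: Proposal A 15, Proposal B 9, Proposal C 0, Proposal D 19, Proposal E 4, Proposal F 0. Proposal D and Proposal A advance.
Runoff: Proposal D is ranked above Proposal A on 23 ballots, Proposal A above Proposal D on 24.

Proposal A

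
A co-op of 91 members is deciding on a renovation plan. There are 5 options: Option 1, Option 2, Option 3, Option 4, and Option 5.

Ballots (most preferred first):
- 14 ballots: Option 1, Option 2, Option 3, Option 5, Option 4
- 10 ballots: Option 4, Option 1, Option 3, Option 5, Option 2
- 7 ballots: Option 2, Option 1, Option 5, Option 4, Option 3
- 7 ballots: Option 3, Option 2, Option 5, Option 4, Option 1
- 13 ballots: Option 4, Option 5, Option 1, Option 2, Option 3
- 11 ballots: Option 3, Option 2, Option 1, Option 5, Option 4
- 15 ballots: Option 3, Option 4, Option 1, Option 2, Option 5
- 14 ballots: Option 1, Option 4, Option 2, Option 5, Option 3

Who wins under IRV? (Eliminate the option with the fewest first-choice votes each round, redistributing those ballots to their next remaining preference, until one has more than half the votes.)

Option 1

Round 1: Option 1 28, Option 2 7, Option 3 33, Option 4 23, Option 5 0. Option 5 eliminated.
Round 2: Option 1 28, Option 2 7, Option 3 33, Option 4 23. Option 2 eliminated.
Round 3: Option 1 35, Option 3 33, Option 4 23. Option 4 eliminated.
Round 4: Option 1 58, Option 3 33. Option 1 has a majority (≥46).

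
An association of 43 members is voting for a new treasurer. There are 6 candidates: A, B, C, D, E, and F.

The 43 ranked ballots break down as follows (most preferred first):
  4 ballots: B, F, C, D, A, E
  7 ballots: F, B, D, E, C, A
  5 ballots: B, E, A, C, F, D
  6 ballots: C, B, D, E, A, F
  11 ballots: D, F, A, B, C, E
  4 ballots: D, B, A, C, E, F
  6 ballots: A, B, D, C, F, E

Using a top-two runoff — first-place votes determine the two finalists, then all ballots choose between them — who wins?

B

Round 1 first-place votes: A 6, B 9, C 6, D 15, E 0, F 7. D and B advance.
Runoff: D is ranked above B on 15 ballots, B above D on 28.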